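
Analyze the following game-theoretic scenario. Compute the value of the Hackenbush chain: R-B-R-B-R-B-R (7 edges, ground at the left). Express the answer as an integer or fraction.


Edges (from ground): R-B-R-B-R-B-R
By Berlekamp's sign-expansion rule, a Blue-Red Hackenbush stalk has the value of the surreal number whose sign sequence is the edge sequence with B -> + and R -> -.
Sign sequence: -+-+-+-
Trace the sign expansion in the surreal number tree, starting from 0:
Edge 1: R (sign -) -> bounds (-inf, 0), value = -1
Edge 2: B (sign +) -> bounds (-1, 0), value = -1/2
Edge 3: R (sign -) -> bounds (-1, -1/2), value = -3/4
Edge 4: B (sign +) -> bounds (-3/4, -1/2), value = -5/8
Edge 5: R (sign -) -> bounds (-3/4, -5/8), value = -11/16
Edge 6: B (sign +) -> bounds (-11/16, -5/8), value = -21/32
Edge 7: R (sign -) -> bounds (-11/16, -21/32), value = -43/64
Game value = -43/64

-43/64


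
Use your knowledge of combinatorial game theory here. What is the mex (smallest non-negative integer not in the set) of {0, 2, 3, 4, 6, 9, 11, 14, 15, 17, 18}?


Set = {0, 2, 3, 4, 6, 9, 11, 14, 15, 17, 18}
0 is in the set.
1 is NOT in the set. This is the mex.
mex = 1

1


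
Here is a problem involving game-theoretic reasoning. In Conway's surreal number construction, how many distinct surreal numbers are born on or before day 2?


Day 0: {|} = 0 is born. Count = 1.
Day n: the number of surreal numbers born by day n is 2^(n+1) - 1.
By day 0: 2^1 - 1 = 1
By day 1: 2^2 - 1 = 3
By day 2: 2^3 - 1 = 7
By day 2: 7 surreal numbers.

7


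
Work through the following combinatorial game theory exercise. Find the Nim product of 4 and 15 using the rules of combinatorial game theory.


Nim multiplication is bilinear over XOR: (u XOR v) * w = (u*w) XOR (v*w).
So we split each operand into its bit components and XOR the pairwise Nim products.
4 = 4 (as XOR of powers of 2).
15 = 1 + 2 + 4 + 8 (as XOR of powers of 2).
Using the standard Nim-product table on single bits:
  2*2 = 3,   2*4 = 8,   2*8 = 12,
  4*4 = 6,   4*8 = 11,  8*8 = 13,
and  1*x = x (identity), k*l = l*k (commutative).
Pairwise Nim products:
  4 * 1 = 4
  4 * 2 = 8
  4 * 4 = 6
  4 * 8 = 11
XOR them: 4 XOR 8 XOR 6 XOR 11 = 1.
Result: 4 * 15 = 1 (in Nim).

1


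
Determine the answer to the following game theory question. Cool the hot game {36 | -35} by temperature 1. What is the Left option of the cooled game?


Original game: {36 | -35} (a switch {a | b} with a > b).
Cooling by t (for t below the temperature (a - b)/2 = 71/2) taxes each move by t: {a | b} cooled by t is {a - t | b + t}.
Cooling amount: t = 1
Cooled Left option: 36 - 1 = 35
Cooled Right option: -35 + 1 = -34
Cooled game: {35 | -34}
Left option = 35

35


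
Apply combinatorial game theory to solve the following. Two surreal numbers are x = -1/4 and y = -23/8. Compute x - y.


x = -1/4, y = -23/8
Converting to common denominator: 8
x = -2/8, y = -23/8
x - y = -1/4 - -23/8 = 21/8

21/8


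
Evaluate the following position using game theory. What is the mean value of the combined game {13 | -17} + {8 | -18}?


G1 = {13 | -17}, G2 = {8 | -18}
Each is a switch {a | b} with numbers a > b; its mean value is (a + b)/2, and mean value is additive over game sums: m(G1 + G2) = m(G1) + m(G2).
Mean of G1 = (13 + (-17))/2 = -4/2 = -2
Mean of G2 = (8 + (-18))/2 = -10/2 = -5
Mean of G1 + G2 = -2 + -5 = -7

-7


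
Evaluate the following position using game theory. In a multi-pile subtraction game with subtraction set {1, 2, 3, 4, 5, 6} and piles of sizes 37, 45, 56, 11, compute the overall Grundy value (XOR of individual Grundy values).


Subtraction set: {1, 2, 3, 4, 5, 6}
For this subtraction set, G(n) = n mod 7 (period = max + 1 = 7).
Pile 1 (size 37): G(37) = 37 mod 7 = 2
Pile 2 (size 45): G(45) = 45 mod 7 = 3
Pile 3 (size 56): G(56) = 56 mod 7 = 0
Pile 4 (size 11): G(11) = 11 mod 7 = 4
Total Grundy value = XOR of all: 2 XOR 3 XOR 0 XOR 4 = 5

5


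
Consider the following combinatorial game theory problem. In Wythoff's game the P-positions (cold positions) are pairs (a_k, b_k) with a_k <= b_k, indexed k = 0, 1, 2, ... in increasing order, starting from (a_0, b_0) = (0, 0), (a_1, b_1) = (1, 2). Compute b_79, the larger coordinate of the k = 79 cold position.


By Wythoff's theorem, a_k = floor(k * phi) and b_k = floor(k * phi^2) = a_k + k, where phi = (1 + sqrt(5))/2 is the golden ratio.
phi = (1 + sqrt(5))/2 = 1.618034
phi^2 = phi + 1 = 2.618034
k = 79
k * phi^2 = 79 * 2.618034 = 206.824685
b_79 = floor(k * phi^2) = 206 (check: a_79 + k = 127 + 79 = 206)

206


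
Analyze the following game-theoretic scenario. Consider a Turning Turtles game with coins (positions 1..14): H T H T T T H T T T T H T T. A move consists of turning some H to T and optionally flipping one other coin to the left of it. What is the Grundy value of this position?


Coins: H T H T T T H T T T T H T T
Key fact: a single head at position k behaves exactly like a Nim heap of size k (turning it to T and optionally flipping a coin at j < k corresponds to moving the heap from k to j, or to 0), and heads combine as a disjunctive sum (two heads at the same place would cancel, matching j XOR j = 0). So the Nim-value is the XOR of the 1-indexed positions of the heads.
Face-up positions (1-indexed): [1, 3, 7, 12]
XOR 0 with 1: 0 XOR 1 = 1
XOR 1 with 3: 1 XOR 3 = 2
XOR 2 with 7: 2 XOR 7 = 5
XOR 5 with 12: 5 XOR 12 = 9
Nim-value = 9

9


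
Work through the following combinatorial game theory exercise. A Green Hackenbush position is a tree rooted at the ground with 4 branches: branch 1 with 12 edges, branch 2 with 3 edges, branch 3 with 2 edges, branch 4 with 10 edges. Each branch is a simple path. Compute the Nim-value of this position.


The tree has 4 branches from the ground vertex.
In Green Hackenbush, the Nim-value of a simple path of length k is k.
Branch 1: length 12, Nim-value = 12
Branch 2: length 3, Nim-value = 3
Branch 3: length 2, Nim-value = 2
Branch 4: length 10, Nim-value = 10
Total Nim-value = XOR of all branch values:
0 XOR 12 = 12
12 XOR 3 = 15
15 XOR 2 = 13
13 XOR 10 = 7
Nim-value of the tree = 7

7


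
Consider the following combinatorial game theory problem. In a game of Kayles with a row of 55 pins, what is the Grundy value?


Kayles: a move removes 1 or 2 adjacent pins from a contiguous row.
Removing pins from a row of k leaves two independent rows (a, b) with a + b = k - 1 (one pin) or a + b = k - 2 (two pins); an end removal gives a = 0.
By Sprague-Grundy, G(k) = mex{ G(a) XOR G(b) } over all these splits. G(0) = 0.
G(1): splits (0,0):0^0=0 -> mex({0}) = 1
G(2): splits (0,1):0^1=1 (0,0):0^0=0 -> mex({0, 1}) = 2
G(3): splits (0,2):0^2=2 (1,1):1^1=0 (0,1):0^1=1 -> mex({0, 1, 2}) = 3
G(4): splits (0,3):0^3=3 (1,2):1^2=3 (0,2):0^2=2 (1,1):1^1=0 -> mex({0, 2, 3}) = 1
G(5): splits (0,4):0^1=1 (1,3):1^3=2 (2,2):2^2=0 (0,3):0^3=3 (1,2):1^2=3 -> mex({0, 1, 2, 3}) = 4
G(6) = mex({0, 1, 2, 4}) = 3
G(7) = mex({0, 1, 3, 4, 5}) = 2
G(8) = mex({0, 2, 3, 5, 6}) = 1
G(9) = mex({0, 1, 2, 3, 6, 7}) = 4
G(10) = mex({0, 1, 3, 4, 5, 7}) = 2
G(11) = mex({0, 1, 2, 3, 4, 5}) = 6
G(12) = mex({0, 1, 2, 3, 5, 6, 7}) = 4
G(13) = mex({0, 2, 3, 4, 6, 7}) = 1
G(14) = mex({0, 1, 4, 5, 6, 7}) = 2
G(15) = mex({0, 1, 2, 3, 4, 5, 6}) = 7
G(16) = mex({0, 2, 3, 5, 6, 7}) = 1
G(17) = mex({0, 1, 2, 3, 5, 6, 7}) = 4
G(18) = mex({0, 1, 2, 4, 5, 6}) = 3
G(19) = mex({0, 1, 3, 4, 5, 7}) = 2
G(20) = mex({0, 2, 3, 4, 5, 6, 7}) = 1
G(21) = mex({0, 1, 2, 3, 5, 6, 7}) = 4
G(22) = mex({0, 1, 2, 3, 4, 5, 7}) = 6
G(23) = mex({0, 1, 2, 3, 4, 5, 6}) = 7
G(24) = mex({0, 1, 2, 3, 5, 6, 7}) = 4
G(25) = mex({0, 2, 3, 4, 6, 7}) = 1
G(26) = mex({0, 1, 3, 4, 5, 6, 7}) = 2
G(27) = mex({0, 1, 2, 3, 4, 5, 6, 7}) = 8
G(28) = mex({0, 1, 2, 3, 4, 6, 7, 8}) = 5
G(29) = mex({0, 1, 2, 3, 5, 6, 7, 8, 9}) = 4
G(30) = mex({0, 1, 2, 3, 4, 5, 6, 9, 10}) = 7
G(31) = mex({0, 1, 3, 4, 5, 7, 10, 11}) = 2
G(32) = mex({0, 2, 3, 4, 5, 6, 7, 9, 11}) = 1
G(33) = mex({0, 1, 2, 3, 4, 5, 6, 7, 9, 12}) = 8
G(34) = mex({0, 1, 2, 3, 4, 5, 7, 8, 11, 12}) = 6
G(35) = mex({0, 1, 2, 3, 4, 5, 6, 8, 9, 10, 11}) = 7
G(36) = mex({0, 1, 2, 3, 5, 6, 7, 9, 10}) = 4
G(37) = mex({0, 2, 3, 4, 6, 7, 9, 10, 11, 12}) = 1
G(38) = mex({0, 1, 3, 4, 5, 6, 7, 9, 10, 11, 12}) = 2
G(39) = mex({0, 1, 2, 4, 5, 6, 7, 9, 10, 12, 14}) = 3
G(40) = mex({0, 2, 3, 4, 6, 7, 11, 12, 14}) = 1
G(41) = mex({0, 1, 2, 3, 5, 6, 7, 9, 10, 11, 12}) = 4
G(42) = mex({0, 1, 2, 3, 4, 5, 6, 9, 10}) = 7
G(43) = mex({0, 1, 3, 4, 5, 7, 9, 10, 12, 15}) = 2
G(44) = mex({0, 2, 3, 4, 5, 6, 7, 9, 10, 12, 15}) = 1
G(45) = mex({0, 1, 2, 3, 4, 5, 6, 7, 9, 10, 12, 14}) = 8
G(46) = mex({0, 1, 3, 4, 5, 7, 8, 11, 12, 14}) = 2
G(47) = mex({0, 1, 2, 3, 4, 5, 6, 8, 9, 10, 11, 12}) = 7
G(48) = mex({0, 1, 2, 3, 5, 6, 7, 9, 10}) = 4
G(49) = mex({0, 2, 3, 4, 6, 7, 9, 10, 11, 12, 15}) = 1
G(50) = mex({0, 1, 4, 5, 6, 7, 9, 11, 12, 14, 15}) = 2
G(51) = mex({0, 1, 2, 3, 4, 5, 6, 7, 9, 12, 14, 15}) = 8
G(52) = mex({0, 2, 3, 4, 5, 6, 7, 8, 11, 12, 15}) = 1
G(53) = mex({0, 1, 2, 3, 5, 6, 7, 8, 9, 10, 11, 12}) = 4
G(54) = mex({0, 1, 2, 3, 4, 5, 6, 9, 10}) = 7
G(55) = mex({0, 1, 3, 4, 5, 7, 9, 10, 11, 12}) = 2
Therefore G(55) = 2.

2


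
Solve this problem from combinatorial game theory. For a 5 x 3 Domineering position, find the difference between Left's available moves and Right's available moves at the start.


Board is 5 x 3 (rows x cols).
Left (vertical) placements: (rows-1) * cols = 4 * 3 = 12
Right (horizontal) placements: rows * (cols-1) = 5 * 2 = 10
Advantage = Left - Right = 12 - 10 = 2

2


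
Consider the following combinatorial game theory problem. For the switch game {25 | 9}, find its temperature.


The game is {25 | 9}, a switch {a | b} with numbers a > b.
Cooling {a | b} by t gives {a - t | b + t}, which stops being hot when a - t = b + t, i.e. at t = (a - b)/2. So the temperature of a switch is (a - b)/2.
Temperature = (Left option - Right option) / 2
= (25 - (9)) / 2
= 16 / 2
= 8

8


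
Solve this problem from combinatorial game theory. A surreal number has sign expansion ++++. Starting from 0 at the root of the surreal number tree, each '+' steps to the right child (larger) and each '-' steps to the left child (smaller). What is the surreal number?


Sign expansion: ++++
Rule: track bounds (lo, hi), initially (-inf, +inf). On '+', the current value becomes lo and we move to the simplest number in (value, hi): value + 1 if hi = +inf, otherwise the midpoint (value + hi)/2. On '-', the current value becomes hi and we move to value - 1 if lo = -inf, otherwise the midpoint (lo + value)/2.
Start at 0.
Step 1: sign = +, move right. Bounds: (0, +inf). Value = 1
Step 2: sign = +, move right. Bounds: (1, +inf). Value = 2
Step 3: sign = +, move right. Bounds: (2, +inf). Value = 3
Step 4: sign = +, move right. Bounds: (3, +inf). Value = 4
The surreal number with sign expansion ++++ is 4.

4


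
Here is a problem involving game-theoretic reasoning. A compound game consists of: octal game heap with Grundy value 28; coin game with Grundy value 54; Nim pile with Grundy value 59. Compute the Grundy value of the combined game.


By the Sprague-Grundy theorem, the Grundy value of a sum of games is the XOR of individual Grundy values.
octal game heap: Grundy value = 28. Running XOR: 0 XOR 28 = 28
coin game: Grundy value = 54. Running XOR: 28 XOR 54 = 42
Nim pile: Grundy value = 59. Running XOR: 42 XOR 59 = 17
The combined Grundy value is 17.

17


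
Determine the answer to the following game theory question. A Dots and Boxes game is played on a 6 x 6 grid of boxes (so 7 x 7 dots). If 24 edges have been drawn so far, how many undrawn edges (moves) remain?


Grid: 6 x 6 boxes, i.e. 7 rows and 7 columns of dots.
Horizontal edges: (rows + 1) * cols = 7 * 6 = 42
Vertical edges: rows * (cols + 1) = 6 * 7 = 42
Total edges: 42 + 42 = 84
Edges drawn: 24
Remaining: 84 - 24 = 60

60


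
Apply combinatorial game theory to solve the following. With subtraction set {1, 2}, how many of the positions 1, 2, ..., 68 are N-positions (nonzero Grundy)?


Subtraction set S = {1, 2}, so G(n) = n mod 3.
G(n) = 0 when n is a multiple of 3.
Multiples of 3 in [1, 68]: 22
N-positions (nonzero Grundy) = 68 - 22 = 46

46


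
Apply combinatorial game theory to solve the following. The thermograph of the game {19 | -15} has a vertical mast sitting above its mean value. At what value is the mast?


Game = {19 | -15}, a switch {a | b} with numbers a > b.
Its thermograph has left wall a - t and right wall b + t, which meet at t = (a - b)/2, where both equal (a + b)/2. So the mast (mean value) is at (a + b)/2.
Mean = (19 + (-15))/2 = 4/2 = 2

2


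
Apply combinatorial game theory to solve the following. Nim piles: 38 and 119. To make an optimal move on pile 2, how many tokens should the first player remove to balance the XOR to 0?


Piles: 38 and 119
Current XOR: 38 XOR 119 = 81 (non-zero, so this is an N-position).
To make the XOR zero, we need to find a move that balances the piles.
For pile 2 (size 119): target = 119 XOR 81 = 38
We reduce pile 2 from 119 to 38.
Tokens removed: 119 - 38 = 81
Verification: 38 XOR 38 = 0

81


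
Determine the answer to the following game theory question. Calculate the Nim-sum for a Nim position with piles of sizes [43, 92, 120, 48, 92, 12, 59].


We need the XOR (exclusive or) of all pile sizes.
After XOR-ing pile 1 (size 43): 0 XOR 43 = 43
After XOR-ing pile 2 (size 92): 43 XOR 92 = 119
After XOR-ing pile 3 (size 120): 119 XOR 120 = 15
After XOR-ing pile 4 (size 48): 15 XOR 48 = 63
After XOR-ing pile 5 (size 92): 63 XOR 92 = 99
After XOR-ing pile 6 (size 12): 99 XOR 12 = 111
After XOR-ing pile 7 (size 59): 111 XOR 59 = 84
The Nim-value of this position is 84.

84


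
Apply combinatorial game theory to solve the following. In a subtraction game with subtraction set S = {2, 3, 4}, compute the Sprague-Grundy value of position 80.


The subtraction set is S = {2, 3, 4}.
G(k) = mex{ G(k - s) : s in S, s <= k }. We compute iteratively: G(0) = 0.
G(1) = mex({}) = 0
G(2) = mex({0}) = 1
G(3) = mex({0}) = 1
G(4) = mex({0, 1}) = 2
G(5) = mex({0, 1}) = 2
G(6) = mex({1, 2}) = 0
G(7) = mex({1, 2}) = 0
G(8) = mex({0, 2}) = 1
G(9) = mex({0, 2}) = 1
Observe that G(6)..G(9) = 0, 0, 1, 1 repeats G(0)..G(3) = 0, 0, 1, 1.
For k >= max(S) = 4, G(k) is determined by the previous 4 values G(k-4)..G(k-1); a window of 4 consecutive values has recurred shifted by 6, so by induction G(k + 6) = G(k) for all k >= 0: the sequence is periodic from the start with period 6.
One period: G(0..5) = 0, 0, 1, 1, 2, 2.
80 mod 6 = 2, so G(80) = G(2) = 1.

1


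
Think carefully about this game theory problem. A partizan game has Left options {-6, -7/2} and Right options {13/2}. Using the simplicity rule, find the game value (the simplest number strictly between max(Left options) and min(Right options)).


Left options: {-6, -7/2}, max = -7/2
Right options: {13/2}, min = 13/2
All options are numbers and max(Left) < min(Right), so by the simplicity theorem the value is the simplest (earliest-born) number strictly between -7/2 and 13/2.
Integers -3 through 6 all lie strictly between -7/2 and 13/2.
Among integers, the simplest (lowest birthday = smallest |n|; 0 is born on day 0, +-n on day n) is 0.
No non-integer in the interval can be simpler: if x is a non-integer in the interval, then floor(x) or ceil(x) also lies in the interval (the interval contains an integer), and both are proper prefixes of x's sign expansion, i.e. born earlier. So the game value is 0.
Game value = 0

0


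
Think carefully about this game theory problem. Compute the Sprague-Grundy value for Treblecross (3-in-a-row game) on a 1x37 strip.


Treblecross: place X on empty cells; 3-in-a-row wins.
Playing within two cells of an existing X lets the opponent win at once, so sensible play treats the cells i-2..i+2 around each X as dead. The player left with no safe cell loses, so this is a normal-play take-away game on strips of safe cells.
Placing X at cell i (0-indexed) of a strip of k safe cells leaves independent strips of sizes max(0, i-2) and max(0, k-i-3). Hence G(k) = mex{ G(max(0,i-2)) XOR G(max(0,k-i-3)) : 0 <= i < k }, with G(0) = 0.
G(1): splits (0,0):0^0=0 -> mex({0}) = 1
G(2): splits (0,0):0^0=0 -> mex({0}) = 1
G(3): splits (0,0):0^0=0 -> mex({0}) = 1
G(4): splits (0,1):0^1=1 (0,0):0^0=0 -> mex({0, 1}) = 2
G(5): splits (0,2):0^1=1 (0,1):0^1=1 (0,0):0^0=0 -> mex({0, 1}) = 2
G(6) = mex({1}) = 0
G(7) = mex({0, 1, 2}) = 3
G(8) = mex({0, 1, 2}) = 3
G(9) = mex({0, 2}) = 1
G(10) = mex({0, 2, 3}) = 1
G(11) = mex({0, 3}) = 1
G(12) = mex({1, 3}) = 0
G(13) = mex({0, 1, 2, 3}) = 4
G(14) = mex({0, 1, 2}) = 3
G(15) = mex({0, 1, 2}) = 3
G(16) = mex({0, 1, 2, 4}) = 3
G(17) = mex({0, 1, 3, 4}) = 2
G(18) = mex({0, 1, 3, 4}) = 2
G(19) = mex({0, 1, 3, 5}) = 2
G(20) = mex({0, 1, 2, 3, 5}) = 4
G(21) = mex({0, 1, 2, 3, 5}) = 4
G(22) = mex({1, 2, 6}) = 0
G(23) = mex({0, 1, 2, 3, 4, 6}) = 5
G(24) = mex({0, 1, 2, 3, 4}) = 5
G(25) = mex({0, 1, 3, 4, 7}) = 2
G(26) = mex({0, 1, 3, 4, 5, 7}) = 2
G(27) = mex({0, 1, 3, 5}) = 2
G(28) = mex({0, 1, 2, 5}) = 3
G(29) = mex({0, 1, 2, 4, 5, 6}) = 3
G(30) = mex({1, 2, 4, 6}) = 0
G(31) = mex({0, 1, 2, 3, 4, 6}) = 5
G(32) = mex({1, 2, 3, 4, 7}) = 0
G(33) = mex({0, 3, 7}) = 1
G(34) = mex({0, 2, 3, 5, 7}) = 1
G(35) = mex({0, 2, 3, 5, 6}) = 1
G(36) = mex({0, 1, 2, 5, 6}) = 3
G(37) = mex({0, 1, 2, 4, 5, 6}) = 3
Therefore G(37) = 3.

3


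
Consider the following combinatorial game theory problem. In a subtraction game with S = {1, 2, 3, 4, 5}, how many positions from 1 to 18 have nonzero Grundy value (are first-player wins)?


Subtraction set S = {1, 2, 3, 4, 5}, so G(n) = n mod 6.
G(n) = 0 when n is a multiple of 6.
Multiples of 6 in [1, 18]: 3
N-positions (nonzero Grundy) = 18 - 3 = 15

15


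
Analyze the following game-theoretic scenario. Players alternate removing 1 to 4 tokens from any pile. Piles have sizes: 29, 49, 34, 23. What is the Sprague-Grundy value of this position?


Subtraction set: {1, 2, 3, 4}
For this subtraction set, G(n) = n mod 5 (period = max + 1 = 5).
Pile 1 (size 29): G(29) = 29 mod 5 = 4
Pile 2 (size 49): G(49) = 49 mod 5 = 4
Pile 3 (size 34): G(34) = 34 mod 5 = 4
Pile 4 (size 23): G(23) = 23 mod 5 = 3
Total Grundy value = XOR of all: 4 XOR 4 XOR 4 XOR 3 = 7

7


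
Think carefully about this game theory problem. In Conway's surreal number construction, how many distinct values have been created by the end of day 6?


Day 0: {|} = 0 is born. Count = 1.
Day n: the number of surreal numbers born by day n is 2^(n+1) - 1.
By day 0: 2^1 - 1 = 1
By day 1: 2^2 - 1 = 3
By day 2: 2^3 - 1 = 7
By day 3: 2^4 - 1 = 15
By day 4: 2^5 - 1 = 31
By day 5: 2^6 - 1 = 63
By day 6: 2^7 - 1 = 127
By day 6: 127 surreal numbers.

127


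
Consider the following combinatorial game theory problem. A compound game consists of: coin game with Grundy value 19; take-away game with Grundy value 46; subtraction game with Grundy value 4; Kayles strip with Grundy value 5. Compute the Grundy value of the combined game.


By the Sprague-Grundy theorem, the Grundy value of a sum of games is the XOR of individual Grundy values.
coin game: Grundy value = 19. Running XOR: 0 XOR 19 = 19
take-away game: Grundy value = 46. Running XOR: 19 XOR 46 = 61
subtraction game: Grundy value = 4. Running XOR: 61 XOR 4 = 57
Kayles strip: Grundy value = 5. Running XOR: 57 XOR 5 = 60
The combined Grundy value is 60.

60


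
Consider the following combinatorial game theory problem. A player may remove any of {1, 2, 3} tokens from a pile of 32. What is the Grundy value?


The subtraction set is S = {1, 2, 3}.
G(k) = mex{ G(k - s) : s in S, s <= k }. We compute iteratively: G(0) = 0.
G(1) = mex({0}) = 1
G(2) = mex({0, 1}) = 2
G(3) = mex({0, 1, 2}) = 3
G(4) = mex({1, 2, 3}) = 0
G(5) = mex({0, 2, 3}) = 1
G(6) = mex({0, 1, 3}) = 2
Observe that G(4)..G(6) = 0, 1, 2 repeats G(0)..G(2) = 0, 1, 2.
For k >= max(S) = 3, G(k) is determined by the previous 3 values G(k-3)..G(k-1); a window of 3 consecutive values has recurred shifted by 4, so by induction G(k + 4) = G(k) for all k >= 0: the sequence is periodic from the start with period 4.
One period: G(0..3) = 0, 1, 2, 3.
32 mod 4 = 0, so G(32) = G(0) = 0.

0


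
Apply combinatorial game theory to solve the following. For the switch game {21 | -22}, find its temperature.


The game is {21 | -22}, a switch {a | b} with numbers a > b.
Cooling {a | b} by t gives {a - t | b + t}, which stops being hot when a - t = b + t, i.e. at t = (a - b)/2. So the temperature of a switch is (a - b)/2.
Temperature = (Left option - Right option) / 2
= (21 - (-22)) / 2
= 43 / 2
= 43/2

43/2


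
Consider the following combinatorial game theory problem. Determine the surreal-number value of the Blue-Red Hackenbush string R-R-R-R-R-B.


Edges (from ground): R-R-R-R-R-B
By Berlekamp's sign-expansion rule, a Blue-Red Hackenbush stalk has the value of the surreal number whose sign sequence is the edge sequence with B -> + and R -> -.
Sign sequence: -----+
Trace the sign expansion in the surreal number tree, starting from 0:
Edge 1: R (sign -) -> bounds (-inf, 0), value = -1
Edge 2: R (sign -) -> bounds (-inf, -1), value = -2
Edge 3: R (sign -) -> bounds (-inf, -2), value = -3
Edge 4: R (sign -) -> bounds (-inf, -3), value = -4
Edge 5: R (sign -) -> bounds (-inf, -4), value = -5
Edge 6: B (sign +) -> bounds (-5, -4), value = -9/2
Game value = -9/2

-9/2


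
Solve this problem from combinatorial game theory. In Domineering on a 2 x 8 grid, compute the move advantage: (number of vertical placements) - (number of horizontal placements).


Board is 2 x 8 (rows x cols).
Left (vertical) placements: (rows-1) * cols = 1 * 8 = 8
Right (horizontal) placements: rows * (cols-1) = 2 * 7 = 14
Advantage = Left - Right = 8 - 14 = -6

-6


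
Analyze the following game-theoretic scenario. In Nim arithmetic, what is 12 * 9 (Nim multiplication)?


Nim multiplication is bilinear over XOR: (u XOR v) * w = (u*w) XOR (v*w).
So we split each operand into its bit components and XOR the pairwise Nim products.
12 = 4 + 8 (as XOR of powers of 2).
9 = 1 + 8 (as XOR of powers of 2).
Using the standard Nim-product table on single bits:
  2*2 = 3,   2*4 = 8,   2*8 = 12,
  4*4 = 6,   4*8 = 11,  8*8 = 13,
and  1*x = x (identity), k*l = l*k (commutative).
Pairwise Nim products:
  4 * 1 = 4
  4 * 8 = 11
  8 * 1 = 8
  8 * 8 = 13
XOR them: 4 XOR 11 XOR 8 XOR 13 = 10.
Result: 12 * 9 = 10 (in Nim).

10


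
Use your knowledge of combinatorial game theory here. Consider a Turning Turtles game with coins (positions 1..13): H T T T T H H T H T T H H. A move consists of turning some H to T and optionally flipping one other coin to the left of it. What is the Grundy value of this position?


Coins: H T T T T H H T H T T H H
Key fact: a single head at position k behaves exactly like a Nim heap of size k (turning it to T and optionally flipping a coin at j < k corresponds to moving the heap from k to j, or to 0), and heads combine as a disjunctive sum (two heads at the same place would cancel, matching j XOR j = 0). So the Nim-value is the XOR of the 1-indexed positions of the heads.
Face-up positions (1-indexed): [1, 6, 7, 9, 12, 13]
XOR 0 with 1: 0 XOR 1 = 1
XOR 1 with 6: 1 XOR 6 = 7
XOR 7 with 7: 7 XOR 7 = 0
XOR 0 with 9: 0 XOR 9 = 9
XOR 9 with 12: 9 XOR 12 = 5
XOR 5 with 13: 5 XOR 13 = 8
Nim-value = 8

8


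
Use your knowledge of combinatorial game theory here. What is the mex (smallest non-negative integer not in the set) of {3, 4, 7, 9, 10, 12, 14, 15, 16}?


Set = {3, 4, 7, 9, 10, 12, 14, 15, 16}
0 is NOT in the set. This is the mex.
mex = 0

0


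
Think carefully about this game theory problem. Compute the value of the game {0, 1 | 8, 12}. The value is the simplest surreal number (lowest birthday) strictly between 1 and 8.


Left options: {0, 1}, max = 1
Right options: {8, 12}, min = 8
All options are numbers and max(Left) < min(Right), so by the simplicity theorem the value is the simplest (earliest-born) number strictly between 1 and 8.
Integers 2 through 7 all lie strictly between 1 and 8.
Among integers, the simplest (lowest birthday = smallest |n|; 0 is born on day 0, +-n on day n) is 2.
No non-integer in the interval can be simpler: if x is a non-integer in the interval, then floor(x) or ceil(x) also lies in the interval (the interval contains an integer), and both are proper prefixes of x's sign expansion, i.e. born earlier. So the game value is 2.
Game value = 2

2


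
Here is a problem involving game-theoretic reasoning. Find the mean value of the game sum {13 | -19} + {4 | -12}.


G1 = {13 | -19}, G2 = {4 | -12}
Each is a switch {a | b} with numbers a > b; its mean value is (a + b)/2, and mean value is additive over game sums: m(G1 + G2) = m(G1) + m(G2).
Mean of G1 = (13 + (-19))/2 = -6/2 = -3
Mean of G2 = (4 + (-12))/2 = -8/2 = -4
Mean of G1 + G2 = -3 + -4 = -7

-7


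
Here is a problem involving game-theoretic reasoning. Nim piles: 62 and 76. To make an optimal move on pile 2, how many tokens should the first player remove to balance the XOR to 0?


Piles: 62 and 76
Current XOR: 62 XOR 76 = 114 (non-zero, so this is an N-position).
To make the XOR zero, we need to find a move that balances the piles.
For pile 2 (size 76): target = 76 XOR 114 = 62
We reduce pile 2 from 76 to 62.
Tokens removed: 76 - 62 = 14
Verification: 62 XOR 62 = 0

14


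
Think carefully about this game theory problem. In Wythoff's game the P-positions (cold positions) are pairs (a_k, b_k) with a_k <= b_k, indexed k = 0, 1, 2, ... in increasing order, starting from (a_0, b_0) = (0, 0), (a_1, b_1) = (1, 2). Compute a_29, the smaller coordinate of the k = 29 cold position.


By Wythoff's theorem, a_k = floor(k * phi) and b_k = floor(k * phi^2) = a_k + k, where phi = (1 + sqrt(5))/2 is the golden ratio.
phi = (1 + sqrt(5))/2 = 1.618034
k = 29
k * phi = 29 * 1.618034 = 46.922986
a_29 = floor(k * phi) = 46

46


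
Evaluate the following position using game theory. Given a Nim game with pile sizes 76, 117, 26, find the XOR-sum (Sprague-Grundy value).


We need the XOR (exclusive or) of all pile sizes.
After XOR-ing pile 1 (size 76): 0 XOR 76 = 76
After XOR-ing pile 2 (size 117): 76 XOR 117 = 57
After XOR-ing pile 3 (size 26): 57 XOR 26 = 35
The Nim-value of this position is 35.

35


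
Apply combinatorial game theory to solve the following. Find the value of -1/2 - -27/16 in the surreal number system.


x = -1/2, y = -27/16
Converting to common denominator: 16
x = -8/16, y = -27/16
x - y = -1/2 - -27/16 = 19/16

19/16


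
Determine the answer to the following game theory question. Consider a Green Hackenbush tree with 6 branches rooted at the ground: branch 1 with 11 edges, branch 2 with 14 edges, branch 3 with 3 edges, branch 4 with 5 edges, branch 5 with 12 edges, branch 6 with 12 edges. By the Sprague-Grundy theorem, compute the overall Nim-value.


The tree has 6 branches from the ground vertex.
In Green Hackenbush, the Nim-value of a simple path of length k is k.
Branch 1: length 11, Nim-value = 11
Branch 2: length 14, Nim-value = 14
Branch 3: length 3, Nim-value = 3
Branch 4: length 5, Nim-value = 5
Branch 5: length 12, Nim-value = 12
Branch 6: length 12, Nim-value = 12
Total Nim-value = XOR of all branch values:
0 XOR 11 = 11
11 XOR 14 = 5
5 XOR 3 = 6
6 XOR 5 = 3
3 XOR 12 = 15
15 XOR 12 = 3
Nim-value of the tree = 3

3


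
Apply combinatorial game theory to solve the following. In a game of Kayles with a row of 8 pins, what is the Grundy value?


Kayles: a move removes 1 or 2 adjacent pins from a contiguous row.
Removing pins from a row of k leaves two independent rows (a, b) with a + b = k - 1 (one pin) or a + b = k - 2 (two pins); an end removal gives a = 0.
By Sprague-Grundy, G(k) = mex{ G(a) XOR G(b) } over all these splits. G(0) = 0.
G(1): splits (0,0):0^0=0 -> mex({0}) = 1
G(2): splits (0,1):0^1=1 (0,0):0^0=0 -> mex({0, 1}) = 2
G(3): splits (0,2):0^2=2 (1,1):1^1=0 (0,1):0^1=1 -> mex({0, 1, 2}) = 3
G(4): splits (0,3):0^3=3 (1,2):1^2=3 (0,2):0^2=2 (1,1):1^1=0 -> mex({0, 2, 3}) = 1
G(5): splits (0,4):0^1=1 (1,3):1^3=2 (2,2):2^2=0 (0,3):0^3=3 (1,2):1^2=3 -> mex({0, 1, 2, 3}) = 4
G(6) = mex({0, 1, 2, 4}) = 3
G(7) = mex({0, 1, 3, 4, 5}) = 2
G(8) = mex({0, 2, 3, 5, 6}) = 1
Therefore G(8) = 1.

1


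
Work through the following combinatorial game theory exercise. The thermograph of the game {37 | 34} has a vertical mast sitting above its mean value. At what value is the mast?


Game = {37 | 34}, a switch {a | b} with numbers a > b.
Its thermograph has left wall a - t and right wall b + t, which meet at t = (a - b)/2, where both equal (a + b)/2. So the mast (mean value) is at (a + b)/2.
Mean = (37 + (34))/2 = 71/2 = 71/2

71/2


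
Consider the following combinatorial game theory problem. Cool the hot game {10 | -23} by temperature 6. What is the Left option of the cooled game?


Original game: {10 | -23} (a switch {a | b} with a > b).
Cooling by t (for t below the temperature (a - b)/2 = 33/2) taxes each move by t: {a | b} cooled by t is {a - t | b + t}.
Cooling amount: t = 6
Cooled Left option: 10 - 6 = 4
Cooled Right option: -23 + 6 = -17
Cooled game: {4 | -17}
Left option = 4

4


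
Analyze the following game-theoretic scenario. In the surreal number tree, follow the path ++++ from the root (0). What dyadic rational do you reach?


Sign expansion: ++++
Rule: track bounds (lo, hi), initially (-inf, +inf). On '+', the current value becomes lo and we move to the simplest number in (value, hi): value + 1 if hi = +inf, otherwise the midpoint (value + hi)/2. On '-', the current value becomes hi and we move to value - 1 if lo = -inf, otherwise the midpoint (lo + value)/2.
Start at 0.
Step 1: sign = +, move right. Bounds: (0, +inf). Value = 1
Step 2: sign = +, move right. Bounds: (1, +inf). Value = 2
Step 3: sign = +, move right. Bounds: (2, +inf). Value = 3
Step 4: sign = +, move right. Bounds: (3, +inf). Value = 4
The surreal number with sign expansion ++++ is 4.

4


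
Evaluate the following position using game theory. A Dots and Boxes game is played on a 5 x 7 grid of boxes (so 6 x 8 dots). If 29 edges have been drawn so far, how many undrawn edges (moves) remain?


Grid: 5 x 7 boxes, i.e. 6 rows and 8 columns of dots.
Horizontal edges: (rows + 1) * cols = 6 * 7 = 42
Vertical edges: rows * (cols + 1) = 5 * 8 = 40
Total edges: 42 + 40 = 82
Edges drawn: 29
Remaining: 82 - 29 = 53

53


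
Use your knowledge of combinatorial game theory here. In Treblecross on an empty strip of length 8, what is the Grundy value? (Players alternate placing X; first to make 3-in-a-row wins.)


Treblecross: place X on empty cells; 3-in-a-row wins.
Playing within two cells of an existing X lets the opponent win at once, so sensible play treats the cells i-2..i+2 around each X as dead. The player left with no safe cell loses, so this is a normal-play take-away game on strips of safe cells.
Placing X at cell i (0-indexed) of a strip of k safe cells leaves independent strips of sizes max(0, i-2) and max(0, k-i-3). Hence G(k) = mex{ G(max(0,i-2)) XOR G(max(0,k-i-3)) : 0 <= i < k }, with G(0) = 0.
G(1): splits (0,0):0^0=0 -> mex({0}) = 1
G(2): splits (0,0):0^0=0 -> mex({0}) = 1
G(3): splits (0,0):0^0=0 -> mex({0}) = 1
G(4): splits (0,1):0^1=1 (0,0):0^0=0 -> mex({0, 1}) = 2
G(5): splits (0,2):0^1=1 (0,1):0^1=1 (0,0):0^0=0 -> mex({0, 1}) = 2
G(6) = mex({1}) = 0
G(7) = mex({0, 1, 2}) = 3
G(8) = mex({0, 1, 2}) = 3
Therefore G(8) = 3.

3


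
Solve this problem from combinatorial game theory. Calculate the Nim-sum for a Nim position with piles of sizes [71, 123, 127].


We need the XOR (exclusive or) of all pile sizes.
After XOR-ing pile 1 (size 71): 0 XOR 71 = 71
After XOR-ing pile 2 (size 123): 71 XOR 123 = 60
After XOR-ing pile 3 (size 127): 60 XOR 127 = 67
The Nim-value of this position is 67.

67


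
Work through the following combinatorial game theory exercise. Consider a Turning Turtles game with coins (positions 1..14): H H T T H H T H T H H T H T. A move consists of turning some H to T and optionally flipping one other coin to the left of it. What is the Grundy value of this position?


Coins: H H T T H H T H T H H T H T
Key fact: a single head at position k behaves exactly like a Nim heap of size k (turning it to T and optionally flipping a coin at j < k corresponds to moving the heap from k to j, or to 0), and heads combine as a disjunctive sum (two heads at the same place would cancel, matching j XOR j = 0). So the Nim-value is the XOR of the 1-indexed positions of the heads.
Face-up positions (1-indexed): [1, 2, 5, 6, 8, 10, 11, 13]
XOR 0 with 1: 0 XOR 1 = 1
XOR 1 with 2: 1 XOR 2 = 3
XOR 3 with 5: 3 XOR 5 = 6
XOR 6 with 6: 6 XOR 6 = 0
XOR 0 with 8: 0 XOR 8 = 8
XOR 8 with 10: 8 XOR 10 = 2
XOR 2 with 11: 2 XOR 11 = 9
XOR 9 with 13: 9 XOR 13 = 4
Nim-value = 4

4


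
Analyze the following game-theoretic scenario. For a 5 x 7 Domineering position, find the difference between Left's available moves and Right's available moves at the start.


Board is 5 x 7 (rows x cols).
Left (vertical) placements: (rows-1) * cols = 4 * 7 = 28
Right (horizontal) placements: rows * (cols-1) = 5 * 6 = 30
Advantage = Left - Right = 28 - 30 = -2

-2


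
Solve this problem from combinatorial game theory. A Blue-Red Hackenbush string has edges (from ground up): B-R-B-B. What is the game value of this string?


Edges (from ground): B-R-B-B
By Berlekamp's sign-expansion rule, a Blue-Red Hackenbush stalk has the value of the surreal number whose sign sequence is the edge sequence with B -> + and R -> -.
Sign sequence: +-++
Trace the sign expansion in the surreal number tree, starting from 0:
Edge 1: B (sign +) -> bounds (0, +inf), value = 1
Edge 2: R (sign -) -> bounds (0, 1), value = 1/2
Edge 3: B (sign +) -> bounds (1/2, 1), value = 3/4
Edge 4: B (sign +) -> bounds (3/4, 1), value = 7/8
Game value = 7/8

7/8


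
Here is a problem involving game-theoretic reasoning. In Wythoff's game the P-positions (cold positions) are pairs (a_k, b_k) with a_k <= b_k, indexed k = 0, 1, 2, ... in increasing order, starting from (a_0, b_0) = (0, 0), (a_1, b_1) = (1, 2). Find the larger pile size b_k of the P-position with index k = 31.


By Wythoff's theorem, a_k = floor(k * phi) and b_k = floor(k * phi^2) = a_k + k, where phi = (1 + sqrt(5))/2 is the golden ratio.
phi = (1 + sqrt(5))/2 = 1.618034
phi^2 = phi + 1 = 2.618034
k = 31
k * phi^2 = 31 * 2.618034 = 81.159054
b_31 = floor(k * phi^2) = 81 (check: a_31 + k = 50 + 31 = 81)

81


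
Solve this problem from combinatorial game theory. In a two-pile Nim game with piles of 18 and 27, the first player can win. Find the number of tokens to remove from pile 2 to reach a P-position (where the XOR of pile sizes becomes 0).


Piles: 18 and 27
Current XOR: 18 XOR 27 = 9 (non-zero, so this is an N-position).
To make the XOR zero, we need to find a move that balances the piles.
For pile 2 (size 27): target = 27 XOR 9 = 18
We reduce pile 2 from 27 to 18.
Tokens removed: 27 - 18 = 9
Verification: 18 XOR 18 = 0

9


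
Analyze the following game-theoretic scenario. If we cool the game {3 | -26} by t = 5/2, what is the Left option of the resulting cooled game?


Original game: {3 | -26} (a switch {a | b} with a > b).
Cooling by t (for t below the temperature (a - b)/2 = 29/2) taxes each move by t: {a | b} cooled by t is {a - t | b + t}.
Cooling amount: t = 5/2
Cooled Left option: 3 - 5/2 = 1/2
Cooled Right option: -26 + 5/2 = -47/2
Cooled game: {1/2 | -47/2}
Left option = 1/2

1/2


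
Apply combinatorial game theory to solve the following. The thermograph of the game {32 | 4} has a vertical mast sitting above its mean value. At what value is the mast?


Game = {32 | 4}, a switch {a | b} with numbers a > b.
Its thermograph has left wall a - t and right wall b + t, which meet at t = (a - b)/2, where both equal (a + b)/2. So the mast (mean value) is at (a + b)/2.
Mean = (32 + (4))/2 = 36/2 = 18

18


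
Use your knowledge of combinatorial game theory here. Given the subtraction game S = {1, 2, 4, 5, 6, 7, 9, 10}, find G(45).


The subtraction set is S = {1, 2, 4, 5, 6, 7, 9, 10}.
G(k) = mex{ G(k - s) : s in S, s <= k }. We compute iteratively: G(0) = 0.
G(1) = mex({0}) = 1
G(2) = mex({0, 1}) = 2
G(3) = mex({1, 2}) = 0
G(4) = mex({0, 2}) = 1
G(5) = mex({0, 1}) = 2
G(6) = mex({0, 1, 2}) = 3
G(7) = mex({0, 1, 2, 3}) = 4
G(8) = mex({0, 1, 2, 3, 4}) = 5
G(9) = mex({0, 1, 2, 4, 5}) = 3
G(10) = mex({0, 1, 2, 3, 5}) = 4
G(11) = mex({1, 2, 3, 4}) = 0
G(12) = mex({0, 2, 3, 4, 5}) = 1
G(13) = mex({0, 1, 3, 4, 5}) = 2
G(14) = mex({1, 2, 3, 4, 5}) = 0
G(15) = mex({0, 2, 3, 4, 5}) = 1
G(16) = mex({0, 1, 3, 4}) = 2
G(17) = mex({0, 1, 2, 4, 5}) = 3
G(18) = mex({0, 1, 2, 3, 5}) = 4
G(19) = mex({0, 1, 2, 3, 4}) = 5
G(20) = mex({0, 1, 2, 4, 5}) = 3
Observe that G(11)..G(20) = 0, 1, 2, 0, 1, 2, 3, 4, 5, 3 repeats G(0)..G(9) = 0, 1, 2, 0, 1, 2, 3, 4, 5, 3.
For k >= max(S) = 10, G(k) is determined by the previous 10 values G(k-10)..G(k-1); a window of 10 consecutive values has recurred shifted by 11, so by induction G(k + 11) = G(k) for all k >= 0: the sequence is periodic from the start with period 11.
One period: G(0..10) = 0, 1, 2, 0, 1, 2, 3, 4, 5, 3, 4.
45 mod 11 = 1, so G(45) = G(1) = 1.

1


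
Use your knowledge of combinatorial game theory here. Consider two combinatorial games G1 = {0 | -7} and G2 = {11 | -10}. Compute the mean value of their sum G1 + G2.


G1 = {0 | -7}, G2 = {11 | -10}
Each is a switch {a | b} with numbers a > b; its mean value is (a + b)/2, and mean value is additive over game sums: m(G1 + G2) = m(G1) + m(G2).
Mean of G1 = (0 + (-7))/2 = -7/2 = -7/2
Mean of G2 = (11 + (-10))/2 = 1/2 = 1/2
Mean of G1 + G2 = -7/2 + 1/2 = -3

-3


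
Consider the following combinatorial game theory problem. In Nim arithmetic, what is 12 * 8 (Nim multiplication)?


Nim multiplication is bilinear over XOR: (u XOR v) * w = (u*w) XOR (v*w).
So we split each operand into its bit components and XOR the pairwise Nim products.
12 = 4 + 8 (as XOR of powers of 2).
8 = 8 (as XOR of powers of 2).
Using the standard Nim-product table on single bits:
  2*2 = 3,   2*4 = 8,   2*8 = 12,
  4*4 = 6,   4*8 = 11,  8*8 = 13,
and  1*x = x (identity), k*l = l*k (commutative).
Pairwise Nim products:
  4 * 8 = 11
  8 * 8 = 13
XOR them: 11 XOR 13 = 6.
Result: 12 * 8 = 6 (in Nim).

6


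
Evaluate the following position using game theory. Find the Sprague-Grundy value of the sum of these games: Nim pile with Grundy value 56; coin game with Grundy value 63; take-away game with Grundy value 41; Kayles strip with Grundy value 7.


By the Sprague-Grundy theorem, the Grundy value of a sum of games is the XOR of individual Grundy values.
Nim pile: Grundy value = 56. Running XOR: 0 XOR 56 = 56
coin game: Grundy value = 63. Running XOR: 56 XOR 63 = 7
take-away game: Grundy value = 41. Running XOR: 7 XOR 41 = 46
Kayles strip: Grundy value = 7. Running XOR: 46 XOR 7 = 41
The combined Grundy value is 41.

41


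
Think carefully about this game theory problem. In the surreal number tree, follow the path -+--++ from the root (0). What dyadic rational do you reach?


Sign expansion: -+--++
Rule: track bounds (lo, hi), initially (-inf, +inf). On '+', the current value becomes lo and we move to the simplest number in (value, hi): value + 1 if hi = +inf, otherwise the midpoint (value + hi)/2. On '-', the current value becomes hi and we move to value - 1 if lo = -inf, otherwise the midpoint (lo + value)/2.
Start at 0.
Step 1: sign = -, move left. Bounds: (-inf, 0). Value = -1
Step 2: sign = +, move right. Bounds: (-1, 0). Value = -1/2
Step 3: sign = -, move left. Bounds: (-1, -1/2). Value = -3/4
Step 4: sign = -, move left. Bounds: (-1, -3/4). Value = -7/8
Step 5: sign = +, move right. Bounds: (-7/8, -3/4). Value = -13/16
Step 6: sign = +, move right. Bounds: (-13/16, -3/4). Value = -25/32
The surreal number with sign expansion -+--++ is -25/32.

-25/32


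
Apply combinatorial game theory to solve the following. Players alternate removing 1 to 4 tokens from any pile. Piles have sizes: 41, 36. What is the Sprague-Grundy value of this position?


Subtraction set: {1, 2, 3, 4}
For this subtraction set, G(n) = n mod 5 (period = max + 1 = 5).
Pile 1 (size 41): G(41) = 41 mod 5 = 1
Pile 2 (size 36): G(36) = 36 mod 5 = 1
Total Grundy value = XOR of all: 1 XOR 1 = 0

0
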